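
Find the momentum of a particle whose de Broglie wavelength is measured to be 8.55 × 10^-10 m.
7.75 × 10^-25 kg·m/s

From the de Broglie relation λ = h/p, we solve for p:

p = h/λ
p = (6.626 × 10^-34 J·s) / (8.55 × 10^-10 m)
p = 7.75 × 10^-25 kg·m/s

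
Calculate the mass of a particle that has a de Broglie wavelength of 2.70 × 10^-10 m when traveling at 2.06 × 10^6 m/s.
1.19 × 10^-30 kg

From the de Broglie relation λ = h/(mv), we solve for m:

m = h/(λv)
m = (6.626 × 10^-34 J·s) / (2.70 × 10^-10 m × 2.06 × 10^6 m/s)
m = 1.19 × 10^-30 kg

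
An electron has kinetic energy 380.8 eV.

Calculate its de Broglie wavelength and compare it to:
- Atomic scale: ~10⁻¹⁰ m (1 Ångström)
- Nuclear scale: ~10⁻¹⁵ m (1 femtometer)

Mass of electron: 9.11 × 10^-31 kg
λ = 6.28 × 10^-11 m, which is between nuclear and atomic scales.

Using λ = h/√(2mKE):

KE = 380.8 eV = 6.101 × 10^-17 J

λ = h/√(2mKE)
λ = (6.626 × 10^-34 J·s) / √(2 × 9.11 × 10^-31 kg × 6.101 × 10^-17 J)
λ = 6.28 × 10^-11 m

Comparison:
- Atomic scale (10⁻¹⁰ m): λ is 0.63× this size
- Nuclear scale (10⁻¹⁵ m): λ is 6.3e+04× this size

The wavelength is between nuclear and atomic scales.

This wavelength is appropriate for probing atomic structure but too large for nuclear physics experiments.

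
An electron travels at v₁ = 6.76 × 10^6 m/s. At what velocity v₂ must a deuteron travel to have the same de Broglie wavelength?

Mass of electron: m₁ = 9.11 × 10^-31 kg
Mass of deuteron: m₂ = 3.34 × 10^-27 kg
v₂ = 1.84 × 10^3 m/s

For equal de Broglie wavelengths: λ₁ = λ₂

h/(m₁v₁) = h/(m₂v₂)
m₁v₁ = m₂v₂
v₂ = v₁ · (m₁/m₂)

v₂ = 6.76 × 10^6 m/s × (9.11 × 10^-31 kg / 3.34 × 10^-27 kg)
v₂ = 1.84 × 10^3 m/s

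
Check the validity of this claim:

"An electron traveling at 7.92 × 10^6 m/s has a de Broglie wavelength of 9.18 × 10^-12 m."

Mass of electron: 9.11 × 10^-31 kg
False

The claim is incorrect.

Using λ = h/(mv):
λ = (6.626 × 10^-34 J·s) / (9.11 × 10^-31 kg × 7.92 × 10^6 m/s)
λ = 9.18 × 10^-11 m

The actual wavelength differs from the claimed 9.18 × 10^-12 m.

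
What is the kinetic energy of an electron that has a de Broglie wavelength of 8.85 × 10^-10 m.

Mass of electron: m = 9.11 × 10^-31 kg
3.08 × 10^-19 J (or 1.92 eV)

From λ = h/√(2mKE), we solve for KE:

λ² = h²/(2mKE)
KE = h²/(2mλ²)
KE = (6.626 × 10^-34 J·s)² / (2 × 9.11 × 10^-31 kg × (8.85 × 10^-10 m)²)
KE = 3.08 × 10^-19 J
KE = 1.92 eV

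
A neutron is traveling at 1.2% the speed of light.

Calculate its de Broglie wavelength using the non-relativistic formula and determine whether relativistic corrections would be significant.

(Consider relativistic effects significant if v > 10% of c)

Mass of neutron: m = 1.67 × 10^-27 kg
No, relativistic corrections are not needed.

Using the non-relativistic de Broglie formula λ = h/(mv):

v = 1.2% × c = 3.598 × 10^6 m/s

λ = h/(mv)
λ = (6.626 × 10^-34 J·s) / (1.67 × 10^-27 kg × 3.598 × 10^6 m/s)
λ = 1.10 × 10^-13 m

Since v = 1.2% of c < 10% of c, relativistic corrections are NOT significant and this non-relativistic result is a good approximation.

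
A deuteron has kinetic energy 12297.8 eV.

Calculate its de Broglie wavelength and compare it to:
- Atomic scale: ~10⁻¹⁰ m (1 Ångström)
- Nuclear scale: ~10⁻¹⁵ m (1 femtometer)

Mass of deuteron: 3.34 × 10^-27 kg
λ = 1.83 × 10^-13 m, which is between nuclear and atomic scales.

Using λ = h/√(2mKE):

KE = 12297.8 eV = 1.970 × 10^-15 J

λ = h/√(2mKE)
λ = (6.626 × 10^-34 J·s) / √(2 × 3.34 × 10^-27 kg × 1.970 × 10^-15 J)
λ = 1.83 × 10^-13 m

Comparison:
- Atomic scale (10⁻¹⁰ m): λ is 0.0018× this size
- Nuclear scale (10⁻¹⁵ m): λ is 1.8e+02× this size

The wavelength is between nuclear and atomic scales.

This wavelength is appropriate for probing atomic structure but too large for nuclear physics experiments.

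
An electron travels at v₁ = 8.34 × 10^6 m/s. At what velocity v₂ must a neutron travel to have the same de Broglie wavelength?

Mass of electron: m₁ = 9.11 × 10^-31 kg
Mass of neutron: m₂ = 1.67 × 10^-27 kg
v₂ = 4.55 × 10^3 m/s

For equal de Broglie wavelengths: λ₁ = λ₂

h/(m₁v₁) = h/(m₂v₂)
m₁v₁ = m₂v₂
v₂ = v₁ · (m₁/m₂)

v₂ = 8.34 × 10^6 m/s × (9.11 × 10^-31 kg / 1.67 × 10^-27 kg)
v₂ = 4.55 × 10^3 m/s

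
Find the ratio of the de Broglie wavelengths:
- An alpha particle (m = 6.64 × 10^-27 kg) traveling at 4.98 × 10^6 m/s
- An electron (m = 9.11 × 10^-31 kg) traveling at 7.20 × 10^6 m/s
λ₁/λ₂ = 1.98 × 10^-4

Using λ = h/(mv):

λ₁ = h/(m₁v₁) = 2.00 × 10^-14 m
λ₂ = h/(m₂v₂) = 1.01 × 10^-10 m

Ratio λ₁/λ₂ = (m₂v₂)/(m₁v₁)
         = (9.11 × 10^-31 kg × 7.20 × 10^6 m/s) / (6.64 × 10^-27 kg × 4.98 × 10^6 m/s)
         = 1.98 × 10^-4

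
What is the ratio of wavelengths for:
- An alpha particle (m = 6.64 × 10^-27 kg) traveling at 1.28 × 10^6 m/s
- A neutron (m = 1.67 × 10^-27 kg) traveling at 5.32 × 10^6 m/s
λ₁/λ₂ = 1.05

Using λ = h/(mv):

λ₁ = h/(m₁v₁) = 7.80 × 10^-14 m
λ₂ = h/(m₂v₂) = 7.46 × 10^-14 m

Ratio λ₁/λ₂ = (m₂v₂)/(m₁v₁)
         = (1.67 × 10^-27 kg × 5.32 × 10^6 m/s) / (6.64 × 10^-27 kg × 1.28 × 10^6 m/s)
         = 1.05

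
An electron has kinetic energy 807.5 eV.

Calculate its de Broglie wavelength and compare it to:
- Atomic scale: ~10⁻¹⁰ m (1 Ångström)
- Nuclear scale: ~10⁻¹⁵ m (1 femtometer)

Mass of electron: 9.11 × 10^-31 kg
λ = 4.32 × 10^-11 m, which is between nuclear and atomic scales.

Using λ = h/√(2mKE):

KE = 807.5 eV = 1.294 × 10^-16 J

λ = h/√(2mKE)
λ = (6.626 × 10^-34 J·s) / √(2 × 9.11 × 10^-31 kg × 1.294 × 10^-16 J)
λ = 4.32 × 10^-11 m

Comparison:
- Atomic scale (10⁻¹⁰ m): λ is 0.43× this size
- Nuclear scale (10⁻¹⁵ m): λ is 4.3e+04× this size

The wavelength is between nuclear and atomic scales.

This wavelength is appropriate for probing atomic structure but too large for nuclear physics experiments.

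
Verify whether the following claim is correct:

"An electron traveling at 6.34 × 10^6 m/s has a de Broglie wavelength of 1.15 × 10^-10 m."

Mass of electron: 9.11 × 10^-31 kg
True

The claim is correct.

Using λ = h/(mv):
λ = (6.626 × 10^-34 J·s) / (9.11 × 10^-31 kg × 6.34 × 10^6 m/s)
λ = 1.15 × 10^-10 m

This matches the claimed value.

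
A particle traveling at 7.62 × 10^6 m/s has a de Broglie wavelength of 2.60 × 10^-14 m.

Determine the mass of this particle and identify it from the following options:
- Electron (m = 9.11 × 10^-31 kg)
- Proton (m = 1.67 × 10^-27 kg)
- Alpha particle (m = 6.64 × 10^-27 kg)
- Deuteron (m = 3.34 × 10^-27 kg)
The particle is a deuteron.

From λ = h/(mv), solve for mass:

m = h/(λv)
m = (6.626 × 10^-34 J·s) / (2.60 × 10^-14 m × 7.62 × 10^6 m/s)
m = 3.34 × 10^-27 kg

Comparing with the listed masses, this is closest to a deuteron.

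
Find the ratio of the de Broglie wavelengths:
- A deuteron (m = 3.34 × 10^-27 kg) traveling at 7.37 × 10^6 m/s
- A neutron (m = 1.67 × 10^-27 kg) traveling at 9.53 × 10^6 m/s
λ₁/λ₂ = 0.647

Using λ = h/(mv):

λ₁ = h/(m₁v₁) = 2.69 × 10^-14 m
λ₂ = h/(m₂v₂) = 4.16 × 10^-14 m

Ratio λ₁/λ₂ = (m₂v₂)/(m₁v₁)
         = (1.67 × 10^-27 kg × 9.53 × 10^6 m/s) / (3.34 × 10^-27 kg × 7.37 × 10^6 m/s)
         = 0.647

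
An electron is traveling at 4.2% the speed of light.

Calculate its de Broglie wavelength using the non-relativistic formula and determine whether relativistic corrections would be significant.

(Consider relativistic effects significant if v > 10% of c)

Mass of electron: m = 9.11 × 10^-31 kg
No, relativistic corrections are not needed.

Using the non-relativistic de Broglie formula λ = h/(mv):

v = 4.2% × c = 1.259 × 10^7 m/s

λ = h/(mv)
λ = (6.626 × 10^-34 J·s) / (9.11 × 10^-31 kg × 1.259 × 10^7 m/s)
λ = 5.78 × 10^-11 m

Since v = 4.2% of c < 10% of c, relativistic corrections are NOT significant and this non-relativistic result is a good approximation.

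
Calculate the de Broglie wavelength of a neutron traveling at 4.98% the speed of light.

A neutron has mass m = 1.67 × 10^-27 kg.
2.66 × 10^-14 m

Using the de Broglie relation λ = h/(mv):

v = 4.98% × c = 1.493 × 10^7 m/s

λ = h/(mv)
λ = (6.626 × 10^-34 J·s) / (1.67 × 10^-27 kg × 1.493 × 10^7 m/s)
λ = 2.66 × 10^-14 m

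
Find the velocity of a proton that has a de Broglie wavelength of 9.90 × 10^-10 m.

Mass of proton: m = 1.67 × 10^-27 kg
4.01 × 10^2 m/s

From the de Broglie relation λ = h/(mv), we solve for v:

v = h/(mλ)
v = (6.626 × 10^-34 J·s) / (1.67 × 10^-27 kg × 9.90 × 10^-10 m)
v = 4.01 × 10^2 m/s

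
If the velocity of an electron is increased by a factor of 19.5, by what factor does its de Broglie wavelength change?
The wavelength decreases by a factor of 19.5.

From λ = h/(mv), the wavelength is inversely proportional to velocity:

λ ∝ 1/v

If v → 19.5v, then λ → λ/19.5

When velocity is increased by a factor of 19.5, the wavelength decreases by a factor of 19.5.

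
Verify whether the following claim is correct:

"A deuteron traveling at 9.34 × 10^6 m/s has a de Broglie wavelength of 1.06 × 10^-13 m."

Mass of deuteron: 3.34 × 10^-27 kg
False

The claim is incorrect.

Using λ = h/(mv):
λ = (6.626 × 10^-34 J·s) / (3.34 × 10^-27 kg × 9.34 × 10^6 m/s)
λ = 2.12 × 10^-14 m

The actual wavelength differs from the claimed 1.06 × 10^-13 m.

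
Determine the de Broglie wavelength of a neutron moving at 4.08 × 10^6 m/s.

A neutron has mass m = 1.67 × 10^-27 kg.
9.72 × 10^-14 m

Using the de Broglie relation λ = h/(mv):

λ = h/(mv)
λ = (6.626 × 10^-34 J·s) / (1.67 × 10^-27 kg × 4.08 × 10^6 m/s)
λ = 9.72 × 10^-14 m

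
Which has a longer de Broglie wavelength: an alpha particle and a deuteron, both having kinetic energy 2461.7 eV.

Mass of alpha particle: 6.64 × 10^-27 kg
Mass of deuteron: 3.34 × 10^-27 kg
The deuteron has the longer wavelength.

Using λ = h/√(2mKE):

For alpha particle: λ₁ = h/√(2m₁KE) = 2.90 × 10^-13 m
For deuteron: λ₂ = h/√(2m₂KE) = 4.08 × 10^-13 m

Since λ ∝ 1/√m at constant kinetic energy, the lighter particle has the longer wavelength.

The deuteron has the longer de Broglie wavelength.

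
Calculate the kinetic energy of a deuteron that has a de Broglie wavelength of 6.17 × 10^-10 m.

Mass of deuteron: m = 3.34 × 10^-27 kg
1.73 × 10^-22 J (or 1.08 × 10^-3 eV)

From λ = h/√(2mKE), we solve for KE:

λ² = h²/(2mKE)
KE = h²/(2mλ²)
KE = (6.626 × 10^-34 J·s)² / (2 × 3.34 × 10^-27 kg × (6.17 × 10^-10 m)²)
KE = 1.73 × 10^-22 J
KE = 1.08 × 10^-3 eV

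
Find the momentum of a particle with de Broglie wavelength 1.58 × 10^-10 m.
4.19 × 10^-24 kg·m/s

From the de Broglie relation λ = h/p, we solve for p:

p = h/λ
p = (6.626 × 10^-34 J·s) / (1.58 × 10^-10 m)
p = 4.19 × 10^-24 kg·m/s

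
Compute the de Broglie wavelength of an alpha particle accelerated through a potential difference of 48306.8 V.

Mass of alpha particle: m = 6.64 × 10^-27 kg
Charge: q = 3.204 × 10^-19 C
4.62 × 10^-14 m

When a particle is accelerated through voltage V, it gains kinetic energy KE = qV.

The de Broglie wavelength is then λ = h/√(2mqV):

λ = h/√(2mqV)
λ = (6.626 × 10^-34 J·s) / √(2 × 6.64 × 10^-27 kg × 3.204 × 10^-19 C × 48306.8 V)
λ = 4.62 × 10^-14 m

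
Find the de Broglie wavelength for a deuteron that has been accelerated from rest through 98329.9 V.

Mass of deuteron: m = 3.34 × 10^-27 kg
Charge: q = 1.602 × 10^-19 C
6.46 × 10^-14 m

When a particle is accelerated through voltage V, it gains kinetic energy KE = qV.

The de Broglie wavelength is then λ = h/√(2mqV):

λ = h/√(2mqV)
λ = (6.626 × 10^-34 J·s) / √(2 × 3.34 × 10^-27 kg × 1.602 × 10^-19 C × 98329.9 V)
λ = 6.46 × 10^-14 m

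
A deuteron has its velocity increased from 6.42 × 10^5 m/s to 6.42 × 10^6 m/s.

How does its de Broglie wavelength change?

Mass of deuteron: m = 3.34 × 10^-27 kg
The wavelength decreases by a factor of 10.

Using λ = h/(mv):

Initial wavelength: λ₁ = h/(mv₁) = 3.09 × 10^-13 m
Final wavelength: λ₂ = h/(mv₂) = 3.09 × 10^-14 m

Since λ ∝ 1/v, when velocity increases by a factor of 10, the wavelength decreases by a factor of 10.

λ₂/λ₁ = v₁/v₂ = 1/10

The wavelength decreases by a factor of 10.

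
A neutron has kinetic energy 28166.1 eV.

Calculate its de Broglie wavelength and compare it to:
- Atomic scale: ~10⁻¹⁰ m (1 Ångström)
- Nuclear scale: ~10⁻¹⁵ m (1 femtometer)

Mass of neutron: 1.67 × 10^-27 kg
λ = 1.71 × 10^-13 m, which is between nuclear and atomic scales.

Using λ = h/√(2mKE):

KE = 28166.1 eV = 4.513 × 10^-15 J

λ = h/√(2mKE)
λ = (6.626 × 10^-34 J·s) / √(2 × 1.67 × 10^-27 kg × 4.513 × 10^-15 J)
λ = 1.71 × 10^-13 m

Comparison:
- Atomic scale (10⁻¹⁰ m): λ is 0.0017× this size
- Nuclear scale (10⁻¹⁵ m): λ is 1.7e+02× this size

The wavelength is between nuclear and atomic scales.

This wavelength is appropriate for probing atomic structure but too large for nuclear physics experiments.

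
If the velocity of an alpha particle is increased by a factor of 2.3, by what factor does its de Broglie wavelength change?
The wavelength decreases by a factor of 2.3.

From λ = h/(mv), the wavelength is inversely proportional to velocity:

λ ∝ 1/v

If v → 2.3v, then λ → λ/2.3

When velocity is increased by a factor of 2.3, the wavelength decreases by a factor of 2.3.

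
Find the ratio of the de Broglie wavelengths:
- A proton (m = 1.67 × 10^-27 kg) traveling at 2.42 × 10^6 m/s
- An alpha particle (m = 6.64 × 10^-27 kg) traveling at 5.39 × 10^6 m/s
λ₁/λ₂ = 8.86

Using λ = h/(mv):

λ₁ = h/(m₁v₁) = 1.64 × 10^-13 m
λ₂ = h/(m₂v₂) = 1.85 × 10^-14 m

Ratio λ₁/λ₂ = (m₂v₂)/(m₁v₁)
         = (6.64 × 10^-27 kg × 5.39 × 10^6 m/s) / (1.67 × 10^-27 kg × 2.42 × 10^6 m/s)
         = 8.86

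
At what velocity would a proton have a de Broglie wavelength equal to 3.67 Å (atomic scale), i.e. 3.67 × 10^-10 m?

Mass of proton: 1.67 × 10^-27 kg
1.08 × 10^3 m/s

From λ = h/(mv), solve for v:

v = h/(mλ)
v = (6.626 × 10^-34 J·s) / (1.67 × 10^-27 kg × 3.67 × 10^-10 m)
v = 1.08 × 10^3 m/s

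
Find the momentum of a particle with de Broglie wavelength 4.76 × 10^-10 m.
1.39 × 10^-24 kg·m/s

From the de Broglie relation λ = h/p, we solve for p:

p = h/λ
p = (6.626 × 10^-34 J·s) / (4.76 × 10^-10 m)
p = 1.39 × 10^-24 kg·m/s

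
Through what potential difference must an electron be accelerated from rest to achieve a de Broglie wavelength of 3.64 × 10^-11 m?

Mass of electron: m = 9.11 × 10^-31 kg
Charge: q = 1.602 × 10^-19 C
1.14 × 10^3 V

From λ = h/√(2mqV), we solve for V:

λ² = h²/(2mqV)
V = h²/(2mqλ²)
V = (6.626 × 10^-34 J·s)² / (2 × 9.11 × 10^-31 kg × 1.602 × 10^-19 C × (3.64 × 10^-11 m)²)
V = 1.14 × 10^3 V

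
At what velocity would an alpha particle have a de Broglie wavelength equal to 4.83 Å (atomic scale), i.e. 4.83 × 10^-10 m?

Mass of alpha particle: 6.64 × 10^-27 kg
2.07 × 10^2 m/s

From λ = h/(mv), solve for v:

v = h/(mλ)
v = (6.626 × 10^-34 J·s) / (6.64 × 10^-27 kg × 4.83 × 10^-10 m)
v = 2.07 × 10^2 m/s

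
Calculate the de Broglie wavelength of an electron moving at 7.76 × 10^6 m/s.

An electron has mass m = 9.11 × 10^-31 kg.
9.37 × 10^-11 m

Using the de Broglie relation λ = h/(mv):

λ = h/(mv)
λ = (6.626 × 10^-34 J·s) / (9.11 × 10^-31 kg × 7.76 × 10^6 m/s)
λ = 9.37 × 10^-11 m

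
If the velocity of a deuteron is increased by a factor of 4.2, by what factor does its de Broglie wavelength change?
The wavelength decreases by a factor of 4.2.

From λ = h/(mv), the wavelength is inversely proportional to velocity:

λ ∝ 1/v

If v → 4.2v, then λ → λ/4.2

When velocity is increased by a factor of 4.2, the wavelength decreases by a factor of 4.2.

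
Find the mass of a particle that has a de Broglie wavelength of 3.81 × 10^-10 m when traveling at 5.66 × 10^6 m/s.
3.07 × 10^-31 kg

From the de Broglie relation λ = h/(mv), we solve for m:

m = h/(λv)
m = (6.626 × 10^-34 J·s) / (3.81 × 10^-10 m × 5.66 × 10^6 m/s)
m = 3.07 × 10^-31 kg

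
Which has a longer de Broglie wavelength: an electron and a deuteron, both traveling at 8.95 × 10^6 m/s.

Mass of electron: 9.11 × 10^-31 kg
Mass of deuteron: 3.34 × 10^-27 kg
The electron has the longer wavelength.

Using λ = h/(mv), since both particles have the same velocity, the wavelength depends only on mass.

For electron: λ₁ = h/(m₁v) = 8.13 × 10^-11 m
For deuteron: λ₂ = h/(m₂v) = 2.22 × 10^-14 m

Since λ ∝ 1/m at constant velocity, the lighter particle has the longer wavelength.

The electron has the longer de Broglie wavelength.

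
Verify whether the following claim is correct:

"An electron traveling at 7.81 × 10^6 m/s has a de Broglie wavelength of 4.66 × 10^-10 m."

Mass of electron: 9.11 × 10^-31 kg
False

The claim is incorrect.

Using λ = h/(mv):
λ = (6.626 × 10^-34 J·s) / (9.11 × 10^-31 kg × 7.81 × 10^6 m/s)
λ = 9.31 × 10^-11 m

The actual wavelength differs from the claimed 4.66 × 10^-10 m.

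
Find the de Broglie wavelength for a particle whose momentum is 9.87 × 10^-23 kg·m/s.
6.71 × 10^-12 m

Using the de Broglie relation λ = h/p:

λ = h/p
λ = (6.626 × 10^-34 J·s) / (9.87 × 10^-23 kg·m/s)
λ = 6.71 × 10^-12 m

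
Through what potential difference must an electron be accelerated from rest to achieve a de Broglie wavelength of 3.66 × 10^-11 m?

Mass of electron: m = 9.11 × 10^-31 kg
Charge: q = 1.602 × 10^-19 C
1.12 × 10^3 V

From λ = h/√(2mqV), we solve for V:

λ² = h²/(2mqV)
V = h²/(2mqλ²)
V = (6.626 × 10^-34 J·s)² / (2 × 9.11 × 10^-31 kg × 1.602 × 10^-19 C × (3.66 × 10^-11 m)²)
V = 1.12 × 10^3 V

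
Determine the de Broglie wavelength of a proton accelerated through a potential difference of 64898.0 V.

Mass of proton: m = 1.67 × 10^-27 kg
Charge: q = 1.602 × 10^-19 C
1.12 × 10^-13 m

When a particle is accelerated through voltage V, it gains kinetic energy KE = qV.

The de Broglie wavelength is then λ = h/√(2mqV):

λ = h/√(2mqV)
λ = (6.626 × 10^-34 J·s) / √(2 × 1.67 × 10^-27 kg × 1.602 × 10^-19 C × 64898.0 V)
λ = 1.12 × 10^-13 m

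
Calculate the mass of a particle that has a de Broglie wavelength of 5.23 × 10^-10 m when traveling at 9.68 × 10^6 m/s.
1.31 × 10^-31 kg

From the de Broglie relation λ = h/(mv), we solve for m:

m = h/(λv)
m = (6.626 × 10^-34 J·s) / (5.23 × 10^-10 m × 9.68 × 10^6 m/s)
m = 1.31 × 10^-31 kg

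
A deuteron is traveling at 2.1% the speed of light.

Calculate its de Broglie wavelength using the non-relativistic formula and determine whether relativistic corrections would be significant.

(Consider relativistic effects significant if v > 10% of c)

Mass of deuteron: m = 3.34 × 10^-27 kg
No, relativistic corrections are not needed.

Using the non-relativistic de Broglie formula λ = h/(mv):

v = 2.1% × c = 6.296 × 10^6 m/s

λ = h/(mv)
λ = (6.626 × 10^-34 J·s) / (3.34 × 10^-27 kg × 6.296 × 10^6 m/s)
λ = 3.15 × 10^-14 m

Since v = 2.1% of c < 10% of c, relativistic corrections are NOT significant and this non-relativistic result is a good approximation.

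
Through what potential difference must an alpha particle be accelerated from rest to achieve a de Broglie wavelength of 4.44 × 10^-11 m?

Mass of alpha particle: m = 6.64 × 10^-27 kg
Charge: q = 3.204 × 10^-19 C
5.23 × 10^-2 V

From λ = h/√(2mqV), we solve for V:

λ² = h²/(2mqV)
V = h²/(2mqλ²)
V = (6.626 × 10^-34 J·s)² / (2 × 6.64 × 10^-27 kg × 3.204 × 10^-19 C × (4.44 × 10^-11 m)²)
V = 5.23 × 10^-2 V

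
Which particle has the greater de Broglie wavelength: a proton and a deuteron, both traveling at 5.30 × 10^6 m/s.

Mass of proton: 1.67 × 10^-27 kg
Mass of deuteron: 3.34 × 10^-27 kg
The proton has the longer wavelength.

Using λ = h/(mv), since both particles have the same velocity, the wavelength depends only on mass.

For proton: λ₁ = h/(m₁v) = 7.49 × 10^-14 m
For deuteron: λ₂ = h/(m₂v) = 3.74 × 10^-14 m

Since λ ∝ 1/m at constant velocity, the lighter particle has the longer wavelength.

The proton has the longer de Broglie wavelength.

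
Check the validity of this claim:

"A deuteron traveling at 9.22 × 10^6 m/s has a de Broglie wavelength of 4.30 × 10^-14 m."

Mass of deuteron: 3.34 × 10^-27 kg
False

The claim is incorrect.

Using λ = h/(mv):
λ = (6.626 × 10^-34 J·s) / (3.34 × 10^-27 kg × 9.22 × 10^6 m/s)
λ = 2.15 × 10^-14 m

The actual wavelength differs from the claimed 4.30 × 10^-14 m.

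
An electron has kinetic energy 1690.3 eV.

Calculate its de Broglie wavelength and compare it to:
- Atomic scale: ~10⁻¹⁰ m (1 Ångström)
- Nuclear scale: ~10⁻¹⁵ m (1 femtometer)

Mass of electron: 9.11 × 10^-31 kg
λ = 2.98 × 10^-11 m, which is between nuclear and atomic scales.

Using λ = h/√(2mKE):

KE = 1690.3 eV = 2.708 × 10^-16 J

λ = h/√(2mKE)
λ = (6.626 × 10^-34 J·s) / √(2 × 9.11 × 10^-31 kg × 2.708 × 10^-16 J)
λ = 2.98 × 10^-11 m

Comparison:
- Atomic scale (10⁻¹⁰ m): λ is 0.3× this size
- Nuclear scale (10⁻¹⁵ m): λ is 3e+04× this size

The wavelength is between nuclear and atomic scales.

This wavelength is appropriate for probing atomic structure but too large for nuclear physics experiments.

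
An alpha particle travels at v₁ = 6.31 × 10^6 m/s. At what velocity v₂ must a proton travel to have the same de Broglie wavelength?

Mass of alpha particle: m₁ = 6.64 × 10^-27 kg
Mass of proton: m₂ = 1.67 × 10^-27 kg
v₂ = 2.51 × 10^7 m/s

For equal de Broglie wavelengths: λ₁ = λ₂

h/(m₁v₁) = h/(m₂v₂)
m₁v₁ = m₂v₂
v₂ = v₁ · (m₁/m₂)

v₂ = 6.31 × 10^6 m/s × (6.64 × 10^-27 kg / 1.67 × 10^-27 kg)
v₂ = 2.51 × 10^7 m/s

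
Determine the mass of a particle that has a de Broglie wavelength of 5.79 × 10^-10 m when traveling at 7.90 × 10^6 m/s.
1.45 × 10^-31 kg

From the de Broglie relation λ = h/(mv), we solve for m:

m = h/(λv)
m = (6.626 × 10^-34 J·s) / (5.79 × 10^-10 m × 7.90 × 10^6 m/s)
m = 1.45 × 10^-31 kg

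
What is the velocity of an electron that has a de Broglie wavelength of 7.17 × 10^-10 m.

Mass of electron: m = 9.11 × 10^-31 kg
1.01 × 10^6 m/s

From the de Broglie relation λ = h/(mv), we solve for v:

v = h/(mλ)
v = (6.626 × 10^-34 J·s) / (9.11 × 10^-31 kg × 7.17 × 10^-10 m)
v = 1.01 × 10^6 m/s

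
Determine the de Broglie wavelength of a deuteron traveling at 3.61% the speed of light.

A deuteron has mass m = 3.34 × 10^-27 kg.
1.83 × 10^-14 m

Using the de Broglie relation λ = h/(mv):

v = 3.61% × c = 1.082 × 10^7 m/s

λ = h/(mv)
λ = (6.626 × 10^-34 J·s) / (3.34 × 10^-27 kg × 1.082 × 10^7 m/s)
λ = 1.83 × 10^-14 m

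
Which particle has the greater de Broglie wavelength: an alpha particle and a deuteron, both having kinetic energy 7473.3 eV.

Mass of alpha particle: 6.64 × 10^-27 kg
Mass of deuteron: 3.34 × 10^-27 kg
The deuteron has the longer wavelength.

Using λ = h/√(2mKE):

For alpha particle: λ₁ = h/√(2m₁KE) = 1.66 × 10^-13 m
For deuteron: λ₂ = h/√(2m₂KE) = 2.34 × 10^-13 m

Since λ ∝ 1/√m at constant kinetic energy, the lighter particle has the longer wavelength.

The deuteron has the longer de Broglie wavelength.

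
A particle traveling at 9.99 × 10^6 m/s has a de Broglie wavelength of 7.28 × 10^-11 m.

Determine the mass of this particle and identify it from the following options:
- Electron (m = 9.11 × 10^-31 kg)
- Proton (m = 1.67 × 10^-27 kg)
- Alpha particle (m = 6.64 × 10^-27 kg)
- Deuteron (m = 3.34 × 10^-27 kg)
The particle is an electron.

From λ = h/(mv), solve for mass:

m = h/(λv)
m = (6.626 × 10^-34 J·s) / (7.28 × 10^-11 m × 9.99 × 10^6 m/s)
m = 9.11 × 10^-31 kg

Comparing with the listed masses, this is closest to an electron.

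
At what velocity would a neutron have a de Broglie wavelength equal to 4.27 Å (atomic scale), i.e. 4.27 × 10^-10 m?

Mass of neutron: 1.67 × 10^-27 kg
9.29 × 10^2 m/s

From λ = h/(mv), solve for v:

v = h/(mλ)
v = (6.626 × 10^-34 J·s) / (1.67 × 10^-27 kg × 4.27 × 10^-10 m)
v = 9.29 × 10^2 m/s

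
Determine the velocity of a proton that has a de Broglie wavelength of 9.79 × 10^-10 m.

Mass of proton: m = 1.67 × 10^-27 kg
4.05 × 10^2 m/s

From the de Broglie relation λ = h/(mv), we solve for v:

v = h/(mλ)
v = (6.626 × 10^-34 J·s) / (1.67 × 10^-27 kg × 9.79 × 10^-10 m)
v = 4.05 × 10^2 m/s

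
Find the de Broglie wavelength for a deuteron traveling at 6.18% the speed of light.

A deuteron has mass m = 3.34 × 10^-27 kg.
1.07 × 10^-14 m

Using the de Broglie relation λ = h/(mv):

v = 6.18% × c = 1.853 × 10^7 m/s

λ = h/(mv)
λ = (6.626 × 10^-34 J·s) / (3.34 × 10^-27 kg × 1.853 × 10^7 m/s)
λ = 1.07 × 10^-14 m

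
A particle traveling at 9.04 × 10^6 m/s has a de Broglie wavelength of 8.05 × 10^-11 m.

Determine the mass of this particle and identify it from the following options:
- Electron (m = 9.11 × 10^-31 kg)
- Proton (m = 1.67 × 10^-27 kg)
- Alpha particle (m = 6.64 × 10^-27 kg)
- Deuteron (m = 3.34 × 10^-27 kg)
The particle is an electron.

From λ = h/(mv), solve for mass:

m = h/(λv)
m = (6.626 × 10^-34 J·s) / (8.05 × 10^-11 m × 9.04 × 10^6 m/s)
m = 9.11 × 10^-31 kg

Comparing with the listed masses, this is closest to an electron.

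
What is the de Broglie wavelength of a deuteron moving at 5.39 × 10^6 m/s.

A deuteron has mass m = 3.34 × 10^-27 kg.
3.68 × 10^-14 m

Using the de Broglie relation λ = h/(mv):

λ = h/(mv)
λ = (6.626 × 10^-34 J·s) / (3.34 × 10^-27 kg × 5.39 × 10^6 m/s)
λ = 3.68 × 10^-14 m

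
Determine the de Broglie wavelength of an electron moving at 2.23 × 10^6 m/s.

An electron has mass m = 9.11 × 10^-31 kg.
3.26 × 10^-10 m

Using the de Broglie relation λ = h/(mv):

λ = h/(mv)
λ = (6.626 × 10^-34 J·s) / (9.11 × 10^-31 kg × 2.23 × 10^6 m/s)
λ = 3.26 × 10^-10 m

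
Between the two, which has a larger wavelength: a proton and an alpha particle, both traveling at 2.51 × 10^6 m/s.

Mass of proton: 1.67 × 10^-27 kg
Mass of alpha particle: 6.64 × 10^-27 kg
The proton has the longer wavelength.

Using λ = h/(mv), since both particles have the same velocity, the wavelength depends only on mass.

For proton: λ₁ = h/(m₁v) = 1.58 × 10^-13 m
For alpha particle: λ₂ = h/(m₂v) = 3.98 × 10^-14 m

Since λ ∝ 1/m at constant velocity, the lighter particle has the longer wavelength.

The proton has the longer de Broglie wavelength.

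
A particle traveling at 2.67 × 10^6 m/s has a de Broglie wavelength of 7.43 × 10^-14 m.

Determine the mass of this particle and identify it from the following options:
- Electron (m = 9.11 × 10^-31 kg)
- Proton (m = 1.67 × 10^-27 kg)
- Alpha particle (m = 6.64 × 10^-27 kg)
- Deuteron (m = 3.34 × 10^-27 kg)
The particle is a deuteron.

From λ = h/(mv), solve for mass:

m = h/(λv)
m = (6.626 × 10^-34 J·s) / (7.43 × 10^-14 m × 2.67 × 10^6 m/s)
m = 3.34 × 10^-27 kg

Comparing with the listed masses, this is closest to a deuteron.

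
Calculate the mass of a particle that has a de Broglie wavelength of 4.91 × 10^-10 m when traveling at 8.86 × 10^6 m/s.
1.52 × 10^-31 kg

From the de Broglie relation λ = h/(mv), we solve for m:

m = h/(λv)
m = (6.626 × 10^-34 J·s) / (4.91 × 10^-10 m × 8.86 × 10^6 m/s)
m = 1.52 × 10^-31 kg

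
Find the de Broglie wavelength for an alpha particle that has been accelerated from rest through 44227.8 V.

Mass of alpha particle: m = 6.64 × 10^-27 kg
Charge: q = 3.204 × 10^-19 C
4.83 × 10^-14 m

When a particle is accelerated through voltage V, it gains kinetic energy KE = qV.

The de Broglie wavelength is then λ = h/√(2mqV):

λ = h/√(2mqV)
λ = (6.626 × 10^-34 J·s) / √(2 × 6.64 × 10^-27 kg × 3.204 × 10^-19 C × 44227.8 V)
λ = 4.83 × 10^-14 m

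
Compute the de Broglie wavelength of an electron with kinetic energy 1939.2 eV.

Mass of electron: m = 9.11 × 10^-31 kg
2.78 × 10^-11 m

Using λ = h/√(2mKE):

First convert KE to Joules: KE = 1939.2 eV = 3.107 × 10^-16 J

λ = h/√(2mKE)
λ = (6.626 × 10^-34 J·s) / √(2 × 9.11 × 10^-31 kg × 3.107 × 10^-16 J)
λ = 2.78 × 10^-11 m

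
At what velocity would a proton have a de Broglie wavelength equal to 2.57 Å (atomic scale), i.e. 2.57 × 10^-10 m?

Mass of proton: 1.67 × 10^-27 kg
1.54 × 10^3 m/s

From λ = h/(mv), solve for v:

v = h/(mλ)
v = (6.626 × 10^-34 J·s) / (1.67 × 10^-27 kg × 2.57 × 10^-10 m)
v = 1.54 × 10^3 m/s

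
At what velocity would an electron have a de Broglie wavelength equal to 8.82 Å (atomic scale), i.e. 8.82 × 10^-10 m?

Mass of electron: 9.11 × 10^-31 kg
8.25 × 10^5 m/s

From λ = h/(mv), solve for v:

v = h/(mλ)
v = (6.626 × 10^-34 J·s) / (9.11 × 10^-31 kg × 8.82 × 10^-10 m)
v = 8.25 × 10^5 m/s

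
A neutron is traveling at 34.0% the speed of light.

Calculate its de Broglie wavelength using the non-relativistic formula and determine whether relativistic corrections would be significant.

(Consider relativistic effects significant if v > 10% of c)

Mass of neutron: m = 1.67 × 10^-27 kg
Yes, relativistic corrections are needed.

Using the non-relativistic de Broglie formula λ = h/(mv):

v = 34.0% × c = 1.019 × 10^8 m/s

λ = h/(mv)
λ = (6.626 × 10^-34 J·s) / (1.67 × 10^-27 kg × 1.019 × 10^8 m/s)
λ = 3.89 × 10^-15 m

Since v = 34.0% of c > 10% of c, relativistic corrections ARE significant and the actual wavelength would differ from this non-relativistic estimate.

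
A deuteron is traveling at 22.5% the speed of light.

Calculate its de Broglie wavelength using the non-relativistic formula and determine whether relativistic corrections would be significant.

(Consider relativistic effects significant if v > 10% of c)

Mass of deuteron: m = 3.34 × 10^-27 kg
Yes, relativistic corrections are needed.

Using the non-relativistic de Broglie formula λ = h/(mv):

v = 22.5% × c = 6.745 × 10^7 m/s

λ = h/(mv)
λ = (6.626 × 10^-34 J·s) / (3.34 × 10^-27 kg × 6.745 × 10^7 m/s)
λ = 2.94 × 10^-15 m

Since v = 22.5% of c > 10% of c, relativistic corrections ARE significant and the actual wavelength would differ from this non-relativistic estimate.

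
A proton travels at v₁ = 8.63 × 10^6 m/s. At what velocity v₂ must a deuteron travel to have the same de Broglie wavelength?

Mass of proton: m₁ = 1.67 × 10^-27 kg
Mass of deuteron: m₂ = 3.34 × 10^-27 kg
v₂ = 4.32 × 10^6 m/s

For equal de Broglie wavelengths: λ₁ = λ₂

h/(m₁v₁) = h/(m₂v₂)
m₁v₁ = m₂v₂
v₂ = v₁ · (m₁/m₂)

v₂ = 8.63 × 10^6 m/s × (1.67 × 10^-27 kg / 3.34 × 10^-27 kg)
v₂ = 4.32 × 10^6 m/s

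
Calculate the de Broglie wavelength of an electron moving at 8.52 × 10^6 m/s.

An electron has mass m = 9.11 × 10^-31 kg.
8.54 × 10^-11 m

Using the de Broglie relation λ = h/(mv):

λ = h/(mv)
λ = (6.626 × 10^-34 J·s) / (9.11 × 10^-31 kg × 8.52 × 10^6 m/s)
λ = 8.54 × 10^-11 m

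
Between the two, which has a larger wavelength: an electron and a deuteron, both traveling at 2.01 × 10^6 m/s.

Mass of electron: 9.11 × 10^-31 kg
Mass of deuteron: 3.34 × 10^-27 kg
The electron has the longer wavelength.

Using λ = h/(mv), since both particles have the same velocity, the wavelength depends only on mass.

For electron: λ₁ = h/(m₁v) = 3.62 × 10^-10 m
For deuteron: λ₂ = h/(m₂v) = 9.87 × 10^-14 m

Since λ ∝ 1/m at constant velocity, the lighter particle has the longer wavelength.

The electron has the longer de Broglie wavelength.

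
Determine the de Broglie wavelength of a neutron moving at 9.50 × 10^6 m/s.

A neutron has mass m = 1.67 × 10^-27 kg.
4.18 × 10^-14 m

Using the de Broglie relation λ = h/(mv):

λ = h/(mv)
λ = (6.626 × 10^-34 J·s) / (1.67 × 10^-27 kg × 9.50 × 10^6 m/s)
λ = 4.18 × 10^-14 m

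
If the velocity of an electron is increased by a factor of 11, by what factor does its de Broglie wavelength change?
The wavelength decreases by a factor of 11.

From λ = h/(mv), the wavelength is inversely proportional to velocity:

λ ∝ 1/v

If v → 11v, then λ → λ/11

When velocity is increased by a factor of 11, the wavelength decreases by a factor of 11.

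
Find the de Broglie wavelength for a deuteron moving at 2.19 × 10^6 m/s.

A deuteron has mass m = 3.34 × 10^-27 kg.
9.06 × 10^-14 m

Using the de Broglie relation λ = h/(mv):

λ = h/(mv)
λ = (6.626 × 10^-34 J·s) / (3.34 × 10^-27 kg × 2.19 × 10^6 m/s)
λ = 9.06 × 10^-14 m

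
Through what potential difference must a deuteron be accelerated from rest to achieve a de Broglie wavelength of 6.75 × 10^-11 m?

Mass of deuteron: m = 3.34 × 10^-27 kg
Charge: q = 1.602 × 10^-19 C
9.00 × 10^-2 V

From λ = h/√(2mqV), we solve for V:

λ² = h²/(2mqV)
V = h²/(2mqλ²)
V = (6.626 × 10^-34 J·s)² / (2 × 3.34 × 10^-27 kg × 1.602 × 10^-19 C × (6.75 × 10^-11 m)²)
V = 9.00 × 10^-2 V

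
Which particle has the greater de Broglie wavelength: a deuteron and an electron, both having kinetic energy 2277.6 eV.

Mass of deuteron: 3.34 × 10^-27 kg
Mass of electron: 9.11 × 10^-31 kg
The electron has the longer wavelength.

Using λ = h/√(2mKE):

For deuteron: λ₁ = h/√(2m₁KE) = 4.24 × 10^-13 m
For electron: λ₂ = h/√(2m₂KE) = 2.57 × 10^-11 m

Since λ ∝ 1/√m at constant kinetic energy, the lighter particle has the longer wavelength.

The electron has the longer de Broglie wavelength.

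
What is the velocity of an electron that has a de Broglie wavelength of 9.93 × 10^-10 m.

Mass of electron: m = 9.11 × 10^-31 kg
7.32 × 10^5 m/s

From the de Broglie relation λ = h/(mv), we solve for v:

v = h/(mλ)
v = (6.626 × 10^-34 J·s) / (9.11 × 10^-31 kg × 9.93 × 10^-10 m)
v = 7.32 × 10^5 m/s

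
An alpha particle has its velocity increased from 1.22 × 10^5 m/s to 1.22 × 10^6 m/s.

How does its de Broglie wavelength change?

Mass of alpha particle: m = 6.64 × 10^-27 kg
The wavelength decreases by a factor of 10.

Using λ = h/(mv):

Initial wavelength: λ₁ = h/(mv₁) = 8.18 × 10^-13 m
Final wavelength: λ₂ = h/(mv₂) = 8.18 × 10^-14 m

Since λ ∝ 1/v, when velocity increases by a factor of 10, the wavelength decreases by a factor of 10.

λ₂/λ₁ = v₁/v₂ = 1/10

The wavelength decreases by a factor of 10.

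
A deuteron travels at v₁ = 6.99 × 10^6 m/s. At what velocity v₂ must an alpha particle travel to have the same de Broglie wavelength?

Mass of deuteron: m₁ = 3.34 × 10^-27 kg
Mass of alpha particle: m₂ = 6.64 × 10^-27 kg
v₂ = 3.52 × 10^6 m/s

For equal de Broglie wavelengths: λ₁ = λ₂

h/(m₁v₁) = h/(m₂v₂)
m₁v₁ = m₂v₂
v₂ = v₁ · (m₁/m₂)

v₂ = 6.99 × 10^6 m/s × (3.34 × 10^-27 kg / 6.64 × 10^-27 kg)
v₂ = 3.52 × 10^6 m/s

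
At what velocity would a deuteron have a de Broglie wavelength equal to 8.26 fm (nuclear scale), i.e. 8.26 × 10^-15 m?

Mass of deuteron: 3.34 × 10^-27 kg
2.40 × 10^7 m/s

From λ = h/(mv), solve for v:

v = h/(mλ)
v = (6.626 × 10^-34 J·s) / (3.34 × 10^-27 kg × 8.26 × 10^-15 m)
v = 2.40 × 10^7 m/s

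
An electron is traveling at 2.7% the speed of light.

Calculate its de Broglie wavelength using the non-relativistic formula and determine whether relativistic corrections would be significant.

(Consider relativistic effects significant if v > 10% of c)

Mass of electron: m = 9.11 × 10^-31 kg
No, relativistic corrections are not needed.

Using the non-relativistic de Broglie formula λ = h/(mv):

v = 2.7% × c = 8.094 × 10^6 m/s

λ = h/(mv)
λ = (6.626 × 10^-34 J·s) / (9.11 × 10^-31 kg × 8.094 × 10^6 m/s)
λ = 8.99 × 10^-11 m

Since v = 2.7% of c < 10% of c, relativistic corrections are NOT significant and this non-relativistic result is a good approximation.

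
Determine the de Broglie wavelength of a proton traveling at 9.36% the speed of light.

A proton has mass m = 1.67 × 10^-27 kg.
1.41 × 10^-14 m

Using the de Broglie relation λ = h/(mv):

v = 9.36% × c = 2.806 × 10^7 m/s

λ = h/(mv)
λ = (6.626 × 10^-34 J·s) / (1.67 × 10^-27 kg × 2.806 × 10^7 m/s)
λ = 1.41 × 10^-14 m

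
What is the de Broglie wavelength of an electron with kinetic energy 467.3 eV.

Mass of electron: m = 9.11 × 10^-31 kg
5.67 × 10^-11 m

Using λ = h/√(2mKE):

First convert KE to Joules: KE = 467.3 eV = 7.487 × 10^-17 J

λ = h/√(2mKE)
λ = (6.626 × 10^-34 J·s) / √(2 × 9.11 × 10^-31 kg × 7.487 × 10^-17 J)
λ = 5.67 × 10^-11 m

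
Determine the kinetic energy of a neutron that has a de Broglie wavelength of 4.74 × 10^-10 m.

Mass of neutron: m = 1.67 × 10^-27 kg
5.85 × 10^-22 J (or 3.65 × 10^-3 eV)

From λ = h/√(2mKE), we solve for KE:

λ² = h²/(2mKE)
KE = h²/(2mλ²)
KE = (6.626 × 10^-34 J·s)² / (2 × 1.67 × 10^-27 kg × (4.74 × 10^-10 m)²)
KE = 5.85 × 10^-22 J
KE = 3.65 × 10^-3 eV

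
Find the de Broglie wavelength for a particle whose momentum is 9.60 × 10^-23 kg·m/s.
6.90 × 10^-12 m

Using the de Broglie relation λ = h/p:

λ = h/p
λ = (6.626 × 10^-34 J·s) / (9.60 × 10^-23 kg·m/s)
λ = 6.90 × 10^-12 m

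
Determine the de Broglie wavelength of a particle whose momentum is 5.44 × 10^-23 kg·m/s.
1.22 × 10^-11 m

Using the de Broglie relation λ = h/p:

λ = h/p
λ = (6.626 × 10^-34 J·s) / (5.44 × 10^-23 kg·m/s)
λ = 1.22 × 10^-11 m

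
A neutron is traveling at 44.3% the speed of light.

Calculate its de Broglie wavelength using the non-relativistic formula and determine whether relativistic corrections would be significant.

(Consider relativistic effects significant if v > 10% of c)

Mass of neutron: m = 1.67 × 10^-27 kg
Yes, relativistic corrections are needed.

Using the non-relativistic de Broglie formula λ = h/(mv):

v = 44.3% × c = 1.328 × 10^8 m/s

λ = h/(mv)
λ = (6.626 × 10^-34 J·s) / (1.67 × 10^-27 kg × 1.328 × 10^8 m/s)
λ = 2.99 × 10^-15 m

Since v = 44.3% of c > 10% of c, relativistic corrections ARE significant and the actual wavelength would differ from this non-relativistic estimate.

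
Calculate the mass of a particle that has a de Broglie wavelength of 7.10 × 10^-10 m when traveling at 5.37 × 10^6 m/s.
1.74 × 10^-31 kg

From the de Broglie relation λ = h/(mv), we solve for m:

m = h/(λv)
m = (6.626 × 10^-34 J·s) / (7.10 × 10^-10 m × 5.37 × 10^6 m/s)
m = 1.74 × 10^-31 kg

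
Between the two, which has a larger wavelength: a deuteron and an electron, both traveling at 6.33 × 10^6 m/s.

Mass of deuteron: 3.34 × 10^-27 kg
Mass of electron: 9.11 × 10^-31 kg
The electron has the longer wavelength.

Using λ = h/(mv), since both particles have the same velocity, the wavelength depends only on mass.

For deuteron: λ₁ = h/(m₁v) = 3.13 × 10^-14 m
For electron: λ₂ = h/(m₂v) = 1.15 × 10^-10 m

Since λ ∝ 1/m at constant velocity, the lighter particle has the longer wavelength.

The electron has the longer de Broglie wavelength.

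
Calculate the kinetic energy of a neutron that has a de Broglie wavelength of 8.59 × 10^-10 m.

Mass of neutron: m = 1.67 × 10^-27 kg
1.78 × 10^-22 J (or 1.11 × 10^-3 eV)

From λ = h/√(2mKE), we solve for KE:

λ² = h²/(2mKE)
KE = h²/(2mλ²)
KE = (6.626 × 10^-34 J·s)² / (2 × 1.67 × 10^-27 kg × (8.59 × 10^-10 m)²)
KE = 1.78 × 10^-22 J
KE = 1.11 × 10^-3 eV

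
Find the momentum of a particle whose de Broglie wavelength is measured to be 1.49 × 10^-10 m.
4.45 × 10^-24 kg·m/s

From the de Broglie relation λ = h/p, we solve for p:

p = h/λ
p = (6.626 × 10^-34 J·s) / (1.49 × 10^-10 m)
p = 4.45 × 10^-24 kg·m/s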